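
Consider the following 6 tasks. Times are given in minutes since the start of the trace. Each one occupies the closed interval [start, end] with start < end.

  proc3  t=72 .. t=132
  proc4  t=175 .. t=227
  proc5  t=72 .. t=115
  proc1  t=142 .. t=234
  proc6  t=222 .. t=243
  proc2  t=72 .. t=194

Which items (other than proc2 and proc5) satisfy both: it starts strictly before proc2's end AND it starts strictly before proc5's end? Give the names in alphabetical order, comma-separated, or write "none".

proc3

Conditions: its start is strictly before proc2's end (X.start < t=194) AND its start is strictly before proc5's end (X.start < t=115).
proc1: start t=142 < t=194? ✓; start t=142 < t=115? ✗ → no.
proc3: start t=72 < t=194? ✓; start t=72 < t=115? ✓ → yes.
proc4: start t=175 < t=194? ✓; start t=175 < t=115? ✗ → no.
proc6: start t=222 < t=194? ✗; start t=222 < t=115? ✗ → no.
Result: proc3.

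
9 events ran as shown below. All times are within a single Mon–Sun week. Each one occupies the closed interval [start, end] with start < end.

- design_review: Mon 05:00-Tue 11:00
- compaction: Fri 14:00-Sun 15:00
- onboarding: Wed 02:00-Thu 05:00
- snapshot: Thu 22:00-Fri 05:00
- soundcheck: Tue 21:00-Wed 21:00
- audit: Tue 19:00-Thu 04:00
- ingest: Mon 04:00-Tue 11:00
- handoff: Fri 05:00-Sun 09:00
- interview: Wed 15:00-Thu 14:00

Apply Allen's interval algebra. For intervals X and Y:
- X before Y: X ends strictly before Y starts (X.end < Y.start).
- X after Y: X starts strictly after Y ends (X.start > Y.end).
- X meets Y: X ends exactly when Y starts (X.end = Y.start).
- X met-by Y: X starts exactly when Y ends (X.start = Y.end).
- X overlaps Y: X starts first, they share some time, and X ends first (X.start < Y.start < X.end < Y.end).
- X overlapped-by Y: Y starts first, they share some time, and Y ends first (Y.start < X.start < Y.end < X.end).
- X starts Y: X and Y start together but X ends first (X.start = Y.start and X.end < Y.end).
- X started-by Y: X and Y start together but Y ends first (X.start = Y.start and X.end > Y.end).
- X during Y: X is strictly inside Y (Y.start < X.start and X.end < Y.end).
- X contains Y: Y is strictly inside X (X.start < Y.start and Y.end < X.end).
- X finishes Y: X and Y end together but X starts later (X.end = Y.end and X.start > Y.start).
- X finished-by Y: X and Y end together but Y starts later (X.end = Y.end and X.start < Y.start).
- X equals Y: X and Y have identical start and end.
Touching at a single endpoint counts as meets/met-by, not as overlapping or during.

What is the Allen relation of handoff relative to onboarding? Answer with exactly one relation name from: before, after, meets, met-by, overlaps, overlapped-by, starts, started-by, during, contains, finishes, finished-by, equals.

handoff = [Fri 05:00, Sun 09:00]; onboarding = [Wed 02:00, Thu 05:00].
Compare endpoints: handoff.start > onboarding.start, handoff.start > onboarding.end, handoff.end > onboarding.start, handoff.end > onboarding.end.
That pattern is 'after'.

after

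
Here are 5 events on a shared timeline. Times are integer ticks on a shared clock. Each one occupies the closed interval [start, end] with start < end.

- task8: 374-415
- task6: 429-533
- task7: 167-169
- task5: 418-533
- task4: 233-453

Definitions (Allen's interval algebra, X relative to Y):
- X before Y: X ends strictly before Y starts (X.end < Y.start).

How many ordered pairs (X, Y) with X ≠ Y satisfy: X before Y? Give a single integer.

6

Checking all 20 ordered pairs for relation 'before'; matching pairs in alphabetical order:
(task7, task4): task7 before task4 ✓
(task7, task5): task7 before task5 ✓
(task7, task6): task7 before task6 ✓
(task7, task8): task7 before task8 ✓
(task8, task5): task8 before task5 ✓
(task8, task6): task8 before task6 ✓
Count: 6.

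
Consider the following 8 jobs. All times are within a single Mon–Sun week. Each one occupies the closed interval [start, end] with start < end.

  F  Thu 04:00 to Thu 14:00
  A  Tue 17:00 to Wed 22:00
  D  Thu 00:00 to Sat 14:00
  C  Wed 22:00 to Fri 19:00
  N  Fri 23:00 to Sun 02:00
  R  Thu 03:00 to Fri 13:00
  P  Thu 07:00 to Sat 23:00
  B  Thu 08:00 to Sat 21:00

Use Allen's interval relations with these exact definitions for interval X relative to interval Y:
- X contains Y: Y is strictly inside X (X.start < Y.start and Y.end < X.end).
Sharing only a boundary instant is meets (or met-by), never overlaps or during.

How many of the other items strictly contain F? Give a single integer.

3

Target F = [Thu 04:00, Thu 14:00].
A [Tue 17:00, Wed 22:00] → before → no.
B [Thu 08:00, Sat 21:00] → overlapped-by → no.
C [Wed 22:00, Fri 19:00] → contains → counts.
D [Thu 00:00, Sat 14:00] → contains → counts.
N [Fri 23:00, Sun 02:00] → after → no.
P [Thu 07:00, Sat 23:00] → overlapped-by → no.
R [Thu 03:00, Fri 13:00] → contains → counts.
Total: 3.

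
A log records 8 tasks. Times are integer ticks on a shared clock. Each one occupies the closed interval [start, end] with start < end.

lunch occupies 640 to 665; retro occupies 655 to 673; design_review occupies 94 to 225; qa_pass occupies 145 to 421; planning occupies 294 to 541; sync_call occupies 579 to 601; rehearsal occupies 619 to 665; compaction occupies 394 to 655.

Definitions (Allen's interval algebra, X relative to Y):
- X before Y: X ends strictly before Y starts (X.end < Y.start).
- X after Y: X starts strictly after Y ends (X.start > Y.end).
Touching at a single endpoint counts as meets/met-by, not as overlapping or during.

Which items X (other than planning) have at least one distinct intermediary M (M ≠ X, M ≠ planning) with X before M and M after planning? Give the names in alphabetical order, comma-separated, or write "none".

Target planning = [294, 541].
Intermediaries M with M after planning: lunch, rehearsal, retro, sync_call.
Via lunch — items with X before lunch: design_review, qa_pass, sync_call.
Via rehearsal — items with X before rehearsal: design_review, qa_pass, sync_call.
Via retro — items with X before retro: design_review, qa_pass, sync_call.
Via sync_call — items with X before sync_call: design_review, qa_pass.
Union: design_review, qa_pass, sync_call.

design_review, qa_pass, sync_call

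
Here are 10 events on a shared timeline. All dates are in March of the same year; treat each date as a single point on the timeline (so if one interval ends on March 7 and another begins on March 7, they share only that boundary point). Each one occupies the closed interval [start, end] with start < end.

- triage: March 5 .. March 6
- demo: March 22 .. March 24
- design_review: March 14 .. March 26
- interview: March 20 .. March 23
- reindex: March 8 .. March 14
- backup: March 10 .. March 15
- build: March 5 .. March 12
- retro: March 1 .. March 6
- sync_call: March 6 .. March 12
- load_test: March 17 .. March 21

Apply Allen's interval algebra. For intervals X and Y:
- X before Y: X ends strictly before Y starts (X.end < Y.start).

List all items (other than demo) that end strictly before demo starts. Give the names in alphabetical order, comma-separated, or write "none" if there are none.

Target demo = [March 22, March 24].
backup [March 10, March 15] → before → yes.
build [March 5, March 12] → before → yes.
design_review [March 14, March 26] → contains → no.
interview [March 20, March 23] → overlaps → no.
load_test [March 17, March 21] → before → yes.
reindex [March 8, March 14] → before → yes.
retro [March 1, March 6] → before → yes.
sync_call [March 6, March 12] → before → yes.
triage [March 5, March 6] → before → yes.
Result: backup, build, load_test, reindex, retro, sync_call, triage.

backup, build, load_test, reindex, retro, sync_call, triage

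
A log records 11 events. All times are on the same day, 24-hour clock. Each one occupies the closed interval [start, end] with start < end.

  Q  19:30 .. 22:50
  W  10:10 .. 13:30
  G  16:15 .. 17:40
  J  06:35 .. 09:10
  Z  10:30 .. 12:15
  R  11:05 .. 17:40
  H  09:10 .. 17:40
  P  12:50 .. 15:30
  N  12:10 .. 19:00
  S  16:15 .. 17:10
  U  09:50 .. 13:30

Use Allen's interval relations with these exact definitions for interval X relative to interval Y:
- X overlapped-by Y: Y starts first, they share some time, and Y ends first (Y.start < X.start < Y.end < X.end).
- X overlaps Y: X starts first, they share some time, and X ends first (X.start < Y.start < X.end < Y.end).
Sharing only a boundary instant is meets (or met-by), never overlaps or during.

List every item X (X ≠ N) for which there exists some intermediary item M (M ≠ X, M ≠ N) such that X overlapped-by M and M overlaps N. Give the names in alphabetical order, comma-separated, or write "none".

P, R

Target N = [12:10, 19:00].
Intermediaries M with M overlaps N: H, R, U, W, Z.
Via H — items with X overlapped-by H: none.
Via R — items with X overlapped-by R: none.
Via U — items with X overlapped-by U: P, R.
Via W — items with X overlapped-by W: P, R.
Via Z — items with X overlapped-by Z: R.
Union: P, R.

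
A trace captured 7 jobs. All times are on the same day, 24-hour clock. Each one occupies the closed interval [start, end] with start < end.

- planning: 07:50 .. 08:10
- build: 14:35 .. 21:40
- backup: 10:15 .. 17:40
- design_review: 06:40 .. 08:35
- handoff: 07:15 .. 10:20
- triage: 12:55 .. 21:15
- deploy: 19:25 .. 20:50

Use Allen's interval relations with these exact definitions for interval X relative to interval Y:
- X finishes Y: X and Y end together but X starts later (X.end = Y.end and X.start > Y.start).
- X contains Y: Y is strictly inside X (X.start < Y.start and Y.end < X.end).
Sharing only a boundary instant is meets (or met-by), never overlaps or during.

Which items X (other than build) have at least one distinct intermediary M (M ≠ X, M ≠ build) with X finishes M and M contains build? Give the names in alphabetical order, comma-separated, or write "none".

none

Target build = [14:35, 21:40].
Intermediaries M with M contains build: none.
Union: none.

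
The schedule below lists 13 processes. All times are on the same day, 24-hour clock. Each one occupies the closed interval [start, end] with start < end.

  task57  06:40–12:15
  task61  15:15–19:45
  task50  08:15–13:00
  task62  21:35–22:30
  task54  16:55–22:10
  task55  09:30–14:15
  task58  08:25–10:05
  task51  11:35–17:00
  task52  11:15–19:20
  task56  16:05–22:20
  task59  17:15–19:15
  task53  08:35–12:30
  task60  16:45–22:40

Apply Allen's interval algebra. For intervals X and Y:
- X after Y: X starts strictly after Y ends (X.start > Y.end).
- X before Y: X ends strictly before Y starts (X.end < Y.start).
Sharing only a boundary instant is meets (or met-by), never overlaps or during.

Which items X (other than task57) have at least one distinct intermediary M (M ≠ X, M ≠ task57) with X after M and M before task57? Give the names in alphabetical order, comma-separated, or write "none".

none

Target task57 = [06:40, 12:15].
Intermediaries M with M before task57: none.
Union: none.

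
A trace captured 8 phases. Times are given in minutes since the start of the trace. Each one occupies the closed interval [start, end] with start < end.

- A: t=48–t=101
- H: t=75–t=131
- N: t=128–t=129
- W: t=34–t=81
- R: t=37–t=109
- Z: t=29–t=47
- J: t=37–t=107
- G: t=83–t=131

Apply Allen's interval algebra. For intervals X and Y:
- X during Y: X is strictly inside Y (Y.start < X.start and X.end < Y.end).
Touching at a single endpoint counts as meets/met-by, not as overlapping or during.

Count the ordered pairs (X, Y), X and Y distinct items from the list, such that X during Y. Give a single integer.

Checking all 56 ordered pairs for relation 'during'; matching pairs in alphabetical order:
(A, J): A during J ✓
(A, R): A during R ✓
(N, G): N during G ✓
(N, H): N during H ✓
Count: 4.

4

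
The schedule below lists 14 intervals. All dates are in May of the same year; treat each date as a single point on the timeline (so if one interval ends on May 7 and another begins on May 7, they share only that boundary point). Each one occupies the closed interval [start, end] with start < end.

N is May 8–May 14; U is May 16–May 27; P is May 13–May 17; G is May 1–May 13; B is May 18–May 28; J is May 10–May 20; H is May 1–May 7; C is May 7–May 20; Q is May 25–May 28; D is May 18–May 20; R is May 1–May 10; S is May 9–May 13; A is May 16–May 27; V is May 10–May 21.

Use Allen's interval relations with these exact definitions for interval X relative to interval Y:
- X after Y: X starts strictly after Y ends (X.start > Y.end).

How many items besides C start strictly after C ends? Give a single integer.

Target C = [May 7, May 20].
A [May 16, May 27] → overlapped-by → no.
B [May 18, May 28] → overlapped-by → no.
D [May 18, May 20] → finishes → no.
G [May 1, May 13] → overlaps → no.
H [May 1, May 7] → meets → no.
J [May 10, May 20] → finishes → no.
N [May 8, May 14] → during → no.
P [May 13, May 17] → during → no.
Q [May 25, May 28] → after → counts.
R [May 1, May 10] → overlaps → no.
S [May 9, May 13] → during → no.
U [May 16, May 27] → overlapped-by → no.
V [May 10, May 21] → overlapped-by → no.
Total: 1.

1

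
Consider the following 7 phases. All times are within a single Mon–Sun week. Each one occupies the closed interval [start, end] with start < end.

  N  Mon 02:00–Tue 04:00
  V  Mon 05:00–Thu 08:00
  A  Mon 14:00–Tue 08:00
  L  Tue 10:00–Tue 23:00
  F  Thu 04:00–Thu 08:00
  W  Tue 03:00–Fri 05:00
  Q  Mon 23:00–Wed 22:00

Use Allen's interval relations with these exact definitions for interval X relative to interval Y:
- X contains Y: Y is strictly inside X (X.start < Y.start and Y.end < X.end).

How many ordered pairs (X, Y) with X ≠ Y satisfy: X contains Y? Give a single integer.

6

Checking all 42 ordered pairs for relation 'contains'; matching pairs in alphabetical order:
(Q, L): Q contains L ✓
(V, A): V contains A ✓
(V, L): V contains L ✓
(V, Q): V contains Q ✓
(W, F): W contains F ✓
(W, L): W contains L ✓
Count: 6.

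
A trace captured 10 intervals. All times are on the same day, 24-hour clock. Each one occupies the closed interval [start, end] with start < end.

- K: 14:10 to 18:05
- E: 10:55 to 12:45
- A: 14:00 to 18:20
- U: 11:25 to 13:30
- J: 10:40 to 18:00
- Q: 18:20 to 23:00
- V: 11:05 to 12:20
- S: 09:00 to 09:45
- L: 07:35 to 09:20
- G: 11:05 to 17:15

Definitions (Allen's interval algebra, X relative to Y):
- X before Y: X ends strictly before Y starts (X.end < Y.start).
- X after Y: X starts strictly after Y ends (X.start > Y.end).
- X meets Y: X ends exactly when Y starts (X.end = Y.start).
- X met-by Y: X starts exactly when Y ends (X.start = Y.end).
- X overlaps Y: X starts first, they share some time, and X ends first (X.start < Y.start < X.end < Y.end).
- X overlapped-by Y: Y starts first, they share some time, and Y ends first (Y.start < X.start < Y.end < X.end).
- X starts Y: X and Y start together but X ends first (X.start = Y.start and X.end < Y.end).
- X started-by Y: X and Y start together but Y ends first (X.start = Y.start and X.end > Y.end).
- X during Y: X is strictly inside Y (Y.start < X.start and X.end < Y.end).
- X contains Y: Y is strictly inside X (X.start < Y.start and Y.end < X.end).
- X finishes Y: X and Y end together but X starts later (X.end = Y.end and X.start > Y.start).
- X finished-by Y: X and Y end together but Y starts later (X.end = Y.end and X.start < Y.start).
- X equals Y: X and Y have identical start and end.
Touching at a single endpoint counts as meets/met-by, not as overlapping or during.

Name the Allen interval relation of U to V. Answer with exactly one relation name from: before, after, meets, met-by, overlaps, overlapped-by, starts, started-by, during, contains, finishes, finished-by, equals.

U = [11:25, 13:30]; V = [11:05, 12:20].
Compare endpoints: U.start > V.start, U.start < V.end, U.end > V.start, U.end > V.end.
That pattern is 'overlapped-by'.

overlapped-by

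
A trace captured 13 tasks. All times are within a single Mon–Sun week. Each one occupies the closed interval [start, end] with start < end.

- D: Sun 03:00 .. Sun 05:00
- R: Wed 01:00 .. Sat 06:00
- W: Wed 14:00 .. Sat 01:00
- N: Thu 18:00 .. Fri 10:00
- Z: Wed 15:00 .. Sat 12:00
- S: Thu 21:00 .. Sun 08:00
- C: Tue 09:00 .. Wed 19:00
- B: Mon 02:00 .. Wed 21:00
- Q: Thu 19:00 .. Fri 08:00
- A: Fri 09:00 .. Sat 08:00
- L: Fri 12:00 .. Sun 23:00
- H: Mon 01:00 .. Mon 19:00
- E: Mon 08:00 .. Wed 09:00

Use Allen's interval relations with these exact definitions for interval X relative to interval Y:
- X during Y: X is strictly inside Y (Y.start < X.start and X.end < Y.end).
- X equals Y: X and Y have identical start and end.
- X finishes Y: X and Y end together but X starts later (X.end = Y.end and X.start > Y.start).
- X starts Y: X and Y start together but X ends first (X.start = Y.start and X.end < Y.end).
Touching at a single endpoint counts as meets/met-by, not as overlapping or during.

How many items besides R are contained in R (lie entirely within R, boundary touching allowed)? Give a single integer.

3

Target R = [Wed 01:00, Sat 06:00].
A [Fri 09:00, Sat 08:00] → overlapped-by → no.
B [Mon 02:00, Wed 21:00] → overlaps → no.
C [Tue 09:00, Wed 19:00] → overlaps → no.
D [Sun 03:00, Sun 05:00] → after → no.
E [Mon 08:00, Wed 09:00] → overlaps → no.
H [Mon 01:00, Mon 19:00] → before → no.
L [Fri 12:00, Sun 23:00] → overlapped-by → no.
N [Thu 18:00, Fri 10:00] → during → counts.
Q [Thu 19:00, Fri 08:00] → during → counts.
S [Thu 21:00, Sun 08:00] → overlapped-by → no.
W [Wed 14:00, Sat 01:00] → during → counts.
Z [Wed 15:00, Sat 12:00] → overlapped-by → no.
Total: 3.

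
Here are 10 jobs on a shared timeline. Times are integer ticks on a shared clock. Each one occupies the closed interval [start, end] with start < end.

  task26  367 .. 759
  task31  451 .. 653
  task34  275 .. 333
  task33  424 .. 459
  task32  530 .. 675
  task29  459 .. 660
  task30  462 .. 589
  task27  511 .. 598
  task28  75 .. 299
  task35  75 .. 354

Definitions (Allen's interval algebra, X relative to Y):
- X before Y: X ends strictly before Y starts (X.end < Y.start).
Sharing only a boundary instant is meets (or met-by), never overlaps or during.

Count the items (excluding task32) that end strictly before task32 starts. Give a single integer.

4

Target task32 = [530, 675].
task26 [367, 759] → contains → no.
task27 [511, 598] → overlaps → no.
task28 [75, 299] → before → counts.
task29 [459, 660] → overlaps → no.
task30 [462, 589] → overlaps → no.
task31 [451, 653] → overlaps → no.
task33 [424, 459] → before → counts.
task34 [275, 333] → before → counts.
task35 [75, 354] → before → counts.
Total: 4.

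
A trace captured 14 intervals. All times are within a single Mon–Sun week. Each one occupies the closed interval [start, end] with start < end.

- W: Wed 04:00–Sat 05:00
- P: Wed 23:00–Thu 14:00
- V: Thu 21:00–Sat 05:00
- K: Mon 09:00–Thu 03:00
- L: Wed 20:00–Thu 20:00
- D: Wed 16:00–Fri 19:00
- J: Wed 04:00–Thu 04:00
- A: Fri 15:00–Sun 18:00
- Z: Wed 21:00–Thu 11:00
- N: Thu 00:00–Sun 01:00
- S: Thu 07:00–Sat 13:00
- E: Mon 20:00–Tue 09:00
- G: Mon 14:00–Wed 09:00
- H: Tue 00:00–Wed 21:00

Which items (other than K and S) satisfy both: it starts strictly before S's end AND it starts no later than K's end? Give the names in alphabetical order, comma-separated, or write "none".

Conditions: its start is strictly before S's end (X.start < Sat 13:00) AND its start is no later than K's end (X.start <= Thu 03:00).
A: start Fri 15:00 < Sat 13:00? ✓; start Fri 15:00 <= Thu 03:00? ✗ → no.
D: start Wed 16:00 < Sat 13:00? ✓; start Wed 16:00 <= Thu 03:00? ✓ → yes.
E: start Mon 20:00 < Sat 13:00? ✓; start Mon 20:00 <= Thu 03:00? ✓ → yes.
G: start Mon 14:00 < Sat 13:00? ✓; start Mon 14:00 <= Thu 03:00? ✓ → yes.
H: start Tue 00:00 < Sat 13:00? ✓; start Tue 00:00 <= Thu 03:00? ✓ → yes.
J: start Wed 04:00 < Sat 13:00? ✓; start Wed 04:00 <= Thu 03:00? ✓ → yes.
L: start Wed 20:00 < Sat 13:00? ✓; start Wed 20:00 <= Thu 03:00? ✓ → yes.
N: start Thu 00:00 < Sat 13:00? ✓; start Thu 00:00 <= Thu 03:00? ✓ → yes.
P: start Wed 23:00 < Sat 13:00? ✓; start Wed 23:00 <= Thu 03:00? ✓ → yes.
V: start Thu 21:00 < Sat 13:00? ✓; start Thu 21:00 <= Thu 03:00? ✗ → no.
W: start Wed 04:00 < Sat 13:00? ✓; start Wed 04:00 <= Thu 03:00? ✓ → yes.
Z: start Wed 21:00 < Sat 13:00? ✓; start Wed 21:00 <= Thu 03:00? ✓ → yes.
Result: D, E, G, H, J, L, N, P, W, Z.

D, E, G, H, J, L, N, P, W, Z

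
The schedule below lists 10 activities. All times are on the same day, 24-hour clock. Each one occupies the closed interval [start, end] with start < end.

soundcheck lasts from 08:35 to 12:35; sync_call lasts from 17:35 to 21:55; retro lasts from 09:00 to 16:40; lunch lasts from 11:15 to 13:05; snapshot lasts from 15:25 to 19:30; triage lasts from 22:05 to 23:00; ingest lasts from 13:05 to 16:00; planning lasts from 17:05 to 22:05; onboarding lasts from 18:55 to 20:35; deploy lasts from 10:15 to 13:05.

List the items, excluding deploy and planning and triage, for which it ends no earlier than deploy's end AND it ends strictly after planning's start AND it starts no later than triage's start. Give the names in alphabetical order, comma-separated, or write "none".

Conditions: its end is no earlier than deploy's end (X.end >= 13:05) AND its end is strictly after planning's start (X.end > 17:05) AND its start is no later than triage's start (X.start <= 22:05).
ingest: end 16:00 >= 13:05? ✓; end 16:00 > 17:05? ✗; start 13:05 <= 22:05? ✓ → no.
lunch: end 13:05 >= 13:05? ✓; end 13:05 > 17:05? ✗; start 11:15 <= 22:05? ✓ → no.
onboarding: end 20:35 >= 13:05? ✓; end 20:35 > 17:05? ✓; start 18:55 <= 22:05? ✓ → yes.
retro: end 16:40 >= 13:05? ✓; end 16:40 > 17:05? ✗; start 09:00 <= 22:05? ✓ → no.
snapshot: end 19:30 >= 13:05? ✓; end 19:30 > 17:05? ✓; start 15:25 <= 22:05? ✓ → yes.
soundcheck: end 12:35 >= 13:05? ✗; end 12:35 > 17:05? ✗; start 08:35 <= 22:05? ✓ → no.
sync_call: end 21:55 >= 13:05? ✓; end 21:55 > 17:05? ✓; start 17:35 <= 22:05? ✓ → yes.
Result: onboarding, snapshot, sync_call.

onboarding, snapshot, sync_call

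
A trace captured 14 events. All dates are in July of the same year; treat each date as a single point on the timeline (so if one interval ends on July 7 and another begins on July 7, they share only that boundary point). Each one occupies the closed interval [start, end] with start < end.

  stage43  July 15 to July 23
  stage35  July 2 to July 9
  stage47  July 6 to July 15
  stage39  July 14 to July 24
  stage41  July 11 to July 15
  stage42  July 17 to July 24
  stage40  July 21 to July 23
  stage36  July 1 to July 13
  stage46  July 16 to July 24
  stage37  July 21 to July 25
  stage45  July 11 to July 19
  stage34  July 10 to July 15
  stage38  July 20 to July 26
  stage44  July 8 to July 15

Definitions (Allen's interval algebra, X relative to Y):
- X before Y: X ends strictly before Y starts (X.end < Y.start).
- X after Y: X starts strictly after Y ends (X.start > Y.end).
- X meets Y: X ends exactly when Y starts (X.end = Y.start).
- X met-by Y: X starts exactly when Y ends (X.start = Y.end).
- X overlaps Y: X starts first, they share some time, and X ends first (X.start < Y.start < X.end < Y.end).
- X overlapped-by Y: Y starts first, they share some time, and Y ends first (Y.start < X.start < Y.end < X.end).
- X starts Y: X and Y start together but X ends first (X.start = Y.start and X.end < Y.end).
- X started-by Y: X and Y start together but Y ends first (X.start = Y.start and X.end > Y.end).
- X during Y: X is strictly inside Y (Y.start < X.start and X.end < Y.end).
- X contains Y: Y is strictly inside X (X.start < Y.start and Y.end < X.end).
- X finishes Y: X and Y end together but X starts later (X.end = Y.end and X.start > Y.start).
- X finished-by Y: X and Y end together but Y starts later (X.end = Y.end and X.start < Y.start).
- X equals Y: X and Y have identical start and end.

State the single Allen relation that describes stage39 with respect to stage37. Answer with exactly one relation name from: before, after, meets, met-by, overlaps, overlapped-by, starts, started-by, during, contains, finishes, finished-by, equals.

stage39 = [July 14, July 24]; stage37 = [July 21, July 25].
Compare endpoints: stage39.start < stage37.start, stage39.start < stage37.end, stage39.end > stage37.start, stage39.end < stage37.end.
That pattern is 'overlaps'.

overlaps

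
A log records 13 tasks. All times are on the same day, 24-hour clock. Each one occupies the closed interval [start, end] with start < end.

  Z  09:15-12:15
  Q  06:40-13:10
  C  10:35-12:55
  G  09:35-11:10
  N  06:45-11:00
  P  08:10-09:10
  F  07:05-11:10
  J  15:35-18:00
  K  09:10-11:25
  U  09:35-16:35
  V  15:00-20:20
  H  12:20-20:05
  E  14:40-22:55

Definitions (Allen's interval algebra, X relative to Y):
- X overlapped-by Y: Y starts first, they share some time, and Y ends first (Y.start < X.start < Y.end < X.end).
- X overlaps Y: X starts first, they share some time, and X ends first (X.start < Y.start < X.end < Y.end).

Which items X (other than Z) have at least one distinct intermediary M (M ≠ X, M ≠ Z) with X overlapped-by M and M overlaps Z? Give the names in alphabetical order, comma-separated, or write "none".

Target Z = [09:15, 12:15].
Intermediaries M with M overlaps Z: F, K, N.
Via F — items with X overlapped-by F: C, K, U.
Via K — items with X overlapped-by K: C, U.
Via N — items with X overlapped-by N: C, F, G, K, U.
Union: C, F, G, K, U.

C, F, G, K, U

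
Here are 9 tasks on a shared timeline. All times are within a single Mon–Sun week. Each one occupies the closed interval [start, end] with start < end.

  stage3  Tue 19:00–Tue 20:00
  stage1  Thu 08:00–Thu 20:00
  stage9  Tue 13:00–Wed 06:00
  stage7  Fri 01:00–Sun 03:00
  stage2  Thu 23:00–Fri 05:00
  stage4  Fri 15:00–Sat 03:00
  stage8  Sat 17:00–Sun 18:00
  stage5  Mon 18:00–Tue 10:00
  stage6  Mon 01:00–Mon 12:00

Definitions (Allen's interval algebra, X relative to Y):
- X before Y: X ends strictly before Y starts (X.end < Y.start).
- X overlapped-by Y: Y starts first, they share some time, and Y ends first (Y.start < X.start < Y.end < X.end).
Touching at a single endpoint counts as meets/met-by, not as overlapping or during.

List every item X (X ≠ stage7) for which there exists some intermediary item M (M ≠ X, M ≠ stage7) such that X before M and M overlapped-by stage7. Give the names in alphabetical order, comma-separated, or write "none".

stage1, stage2, stage3, stage4, stage5, stage6, stage9

Target stage7 = [Fri 01:00, Sun 03:00].
Intermediaries M with M overlapped-by stage7: stage8.
Via stage8 — items with X before stage8: stage1, stage2, stage3, stage4, stage5, stage6, stage9.
Union: stage1, stage2, stage3, stage4, stage5, stage6, stage9.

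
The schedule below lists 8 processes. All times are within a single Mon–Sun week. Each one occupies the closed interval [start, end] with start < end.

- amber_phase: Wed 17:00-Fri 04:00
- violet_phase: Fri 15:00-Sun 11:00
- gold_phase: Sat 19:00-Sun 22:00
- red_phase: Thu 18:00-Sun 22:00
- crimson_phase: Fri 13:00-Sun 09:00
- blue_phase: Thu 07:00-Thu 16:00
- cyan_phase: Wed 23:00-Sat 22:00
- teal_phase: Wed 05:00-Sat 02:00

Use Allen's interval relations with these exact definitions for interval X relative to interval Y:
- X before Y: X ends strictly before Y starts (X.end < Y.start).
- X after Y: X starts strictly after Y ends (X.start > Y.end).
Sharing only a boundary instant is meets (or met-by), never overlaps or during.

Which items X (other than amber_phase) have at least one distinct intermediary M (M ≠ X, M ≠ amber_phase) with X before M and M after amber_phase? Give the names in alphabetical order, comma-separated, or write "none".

blue_phase, teal_phase

Target amber_phase = [Wed 17:00, Fri 04:00].
Intermediaries M with M after amber_phase: crimson_phase, gold_phase, violet_phase.
Via crimson_phase — items with X before crimson_phase: blue_phase.
Via gold_phase — items with X before gold_phase: blue_phase, teal_phase.
Via violet_phase — items with X before violet_phase: blue_phase.
Union: blue_phase, teal_phase.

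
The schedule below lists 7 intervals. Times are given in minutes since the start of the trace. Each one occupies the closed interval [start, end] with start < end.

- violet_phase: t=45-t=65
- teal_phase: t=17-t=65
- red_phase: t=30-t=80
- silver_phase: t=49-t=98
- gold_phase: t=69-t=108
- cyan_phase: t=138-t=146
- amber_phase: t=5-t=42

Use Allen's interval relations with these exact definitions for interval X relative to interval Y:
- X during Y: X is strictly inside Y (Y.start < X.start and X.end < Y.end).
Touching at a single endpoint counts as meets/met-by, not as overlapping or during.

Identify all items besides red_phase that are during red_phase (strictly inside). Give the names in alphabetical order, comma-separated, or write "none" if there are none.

Target red_phase = [t=30, t=80].
amber_phase [t=5, t=42] → overlaps → no.
cyan_phase [t=138, t=146] → after → no.
gold_phase [t=69, t=108] → overlapped-by → no.
silver_phase [t=49, t=98] → overlapped-by → no.
teal_phase [t=17, t=65] → overlaps → no.
violet_phase [t=45, t=65] → during → yes.
Result: violet_phase.

violet_phase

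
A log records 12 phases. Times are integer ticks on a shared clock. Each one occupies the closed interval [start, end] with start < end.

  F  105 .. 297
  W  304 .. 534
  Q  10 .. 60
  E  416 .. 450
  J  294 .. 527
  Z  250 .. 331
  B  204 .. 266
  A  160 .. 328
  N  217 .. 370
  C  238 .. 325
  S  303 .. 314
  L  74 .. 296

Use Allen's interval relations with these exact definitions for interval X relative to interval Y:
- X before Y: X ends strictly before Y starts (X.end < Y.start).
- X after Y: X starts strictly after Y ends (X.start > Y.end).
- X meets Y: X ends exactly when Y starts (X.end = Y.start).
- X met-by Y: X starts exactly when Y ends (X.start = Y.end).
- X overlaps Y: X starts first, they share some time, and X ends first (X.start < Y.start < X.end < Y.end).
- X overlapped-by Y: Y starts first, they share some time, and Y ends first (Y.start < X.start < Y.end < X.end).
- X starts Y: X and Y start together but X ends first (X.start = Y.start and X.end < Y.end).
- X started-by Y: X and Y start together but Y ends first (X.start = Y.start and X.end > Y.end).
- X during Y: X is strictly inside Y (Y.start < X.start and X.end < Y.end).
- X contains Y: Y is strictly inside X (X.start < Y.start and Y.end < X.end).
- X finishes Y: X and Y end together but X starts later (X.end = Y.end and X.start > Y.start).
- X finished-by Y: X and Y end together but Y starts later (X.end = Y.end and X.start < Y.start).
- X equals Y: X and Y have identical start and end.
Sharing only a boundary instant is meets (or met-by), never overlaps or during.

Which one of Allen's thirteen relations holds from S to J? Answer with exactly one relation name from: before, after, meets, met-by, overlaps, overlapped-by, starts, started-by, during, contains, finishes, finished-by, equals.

S = [303, 314]; J = [294, 527].
Compare endpoints: S.start > J.start, S.start < J.end, S.end > J.start, S.end < J.end.
That pattern is 'during'.

during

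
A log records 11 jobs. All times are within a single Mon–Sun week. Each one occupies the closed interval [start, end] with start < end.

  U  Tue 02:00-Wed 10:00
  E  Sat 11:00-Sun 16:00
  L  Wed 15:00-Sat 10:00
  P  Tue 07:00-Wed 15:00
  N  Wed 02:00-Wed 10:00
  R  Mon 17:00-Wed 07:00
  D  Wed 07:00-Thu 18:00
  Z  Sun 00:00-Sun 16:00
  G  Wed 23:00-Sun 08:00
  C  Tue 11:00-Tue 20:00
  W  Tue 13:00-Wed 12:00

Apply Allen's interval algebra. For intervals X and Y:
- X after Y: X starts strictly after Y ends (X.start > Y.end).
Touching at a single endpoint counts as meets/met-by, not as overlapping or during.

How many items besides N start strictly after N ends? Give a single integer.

Target N = [Wed 02:00, Wed 10:00].
C [Tue 11:00, Tue 20:00] → before → no.
D [Wed 07:00, Thu 18:00] → overlapped-by → no.
E [Sat 11:00, Sun 16:00] → after → counts.
G [Wed 23:00, Sun 08:00] → after → counts.
L [Wed 15:00, Sat 10:00] → after → counts.
P [Tue 07:00, Wed 15:00] → contains → no.
R [Mon 17:00, Wed 07:00] → overlaps → no.
U [Tue 02:00, Wed 10:00] → finished-by → no.
W [Tue 13:00, Wed 12:00] → contains → no.
Z [Sun 00:00, Sun 16:00] → after → counts.
Total: 4.

4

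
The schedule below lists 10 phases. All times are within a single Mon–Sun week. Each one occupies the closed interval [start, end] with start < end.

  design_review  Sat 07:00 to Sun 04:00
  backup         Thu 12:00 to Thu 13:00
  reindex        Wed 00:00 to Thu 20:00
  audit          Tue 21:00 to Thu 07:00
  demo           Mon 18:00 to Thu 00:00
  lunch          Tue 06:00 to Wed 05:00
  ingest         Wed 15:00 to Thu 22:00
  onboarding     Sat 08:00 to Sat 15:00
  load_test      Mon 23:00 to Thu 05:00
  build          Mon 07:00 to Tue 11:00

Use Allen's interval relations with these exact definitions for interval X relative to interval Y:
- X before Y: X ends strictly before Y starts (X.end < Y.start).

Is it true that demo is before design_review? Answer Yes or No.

Yes

demo = [Mon 18:00, Thu 00:00], design_review = [Sat 07:00, Sun 04:00].
Actual relation of demo to design_review: before.
Asked whether 'before' holds → Yes.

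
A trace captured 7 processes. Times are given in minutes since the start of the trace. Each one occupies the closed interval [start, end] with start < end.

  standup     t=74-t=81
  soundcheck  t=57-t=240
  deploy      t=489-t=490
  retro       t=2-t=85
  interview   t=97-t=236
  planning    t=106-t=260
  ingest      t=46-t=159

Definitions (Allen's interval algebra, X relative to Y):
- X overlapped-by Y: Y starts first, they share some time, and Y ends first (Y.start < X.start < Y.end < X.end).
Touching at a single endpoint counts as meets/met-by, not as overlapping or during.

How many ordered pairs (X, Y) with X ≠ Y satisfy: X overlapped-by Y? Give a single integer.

7

Checking all 42 ordered pairs for relation 'overlapped-by'; matching pairs in alphabetical order:
(ingest, retro): ingest overlapped-by retro ✓
(interview, ingest): interview overlapped-by ingest ✓
(planning, ingest): planning overlapped-by ingest ✓
(planning, interview): planning overlapped-by interview ✓
(planning, soundcheck): planning overlapped-by soundcheck ✓
(soundcheck, ingest): soundcheck overlapped-by ingest ✓
(soundcheck, retro): soundcheck overlapped-by retro ✓
Count: 7.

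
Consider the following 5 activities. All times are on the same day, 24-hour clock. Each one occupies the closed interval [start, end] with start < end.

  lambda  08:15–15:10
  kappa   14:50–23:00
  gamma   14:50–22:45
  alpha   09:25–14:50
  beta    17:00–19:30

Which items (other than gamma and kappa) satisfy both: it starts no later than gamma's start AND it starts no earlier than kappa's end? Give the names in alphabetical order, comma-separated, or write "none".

Conditions: its start is no later than gamma's start (X.start <= 14:50) AND its start is no earlier than kappa's end (X.start >= 23:00).
alpha: start 09:25 <= 14:50? ✓; start 09:25 >= 23:00? ✗ → no.
beta: start 17:00 <= 14:50? ✗; start 17:00 >= 23:00? ✗ → no.
lambda: start 08:15 <= 14:50? ✓; start 08:15 >= 23:00? ✗ → no.
Result: none.

none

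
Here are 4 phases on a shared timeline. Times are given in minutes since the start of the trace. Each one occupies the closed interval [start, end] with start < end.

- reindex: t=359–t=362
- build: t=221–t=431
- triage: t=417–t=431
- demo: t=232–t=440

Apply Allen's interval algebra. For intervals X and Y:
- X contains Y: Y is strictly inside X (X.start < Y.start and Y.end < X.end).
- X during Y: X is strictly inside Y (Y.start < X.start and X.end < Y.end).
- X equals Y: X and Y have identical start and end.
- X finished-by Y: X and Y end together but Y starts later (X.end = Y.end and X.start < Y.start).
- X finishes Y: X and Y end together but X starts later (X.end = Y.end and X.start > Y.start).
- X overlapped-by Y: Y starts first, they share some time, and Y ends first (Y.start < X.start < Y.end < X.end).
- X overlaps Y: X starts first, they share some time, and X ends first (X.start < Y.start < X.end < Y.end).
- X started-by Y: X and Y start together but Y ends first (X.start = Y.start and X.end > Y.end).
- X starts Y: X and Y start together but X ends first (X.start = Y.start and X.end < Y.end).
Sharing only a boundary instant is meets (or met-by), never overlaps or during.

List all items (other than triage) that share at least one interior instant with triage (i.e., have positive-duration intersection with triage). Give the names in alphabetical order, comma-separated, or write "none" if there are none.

Target triage = [t=417, t=431].
build [t=221, t=431] → finished-by → yes.
demo [t=232, t=440] → contains → yes.
reindex [t=359, t=362] → before → no.
Result: build, demo.

build, demo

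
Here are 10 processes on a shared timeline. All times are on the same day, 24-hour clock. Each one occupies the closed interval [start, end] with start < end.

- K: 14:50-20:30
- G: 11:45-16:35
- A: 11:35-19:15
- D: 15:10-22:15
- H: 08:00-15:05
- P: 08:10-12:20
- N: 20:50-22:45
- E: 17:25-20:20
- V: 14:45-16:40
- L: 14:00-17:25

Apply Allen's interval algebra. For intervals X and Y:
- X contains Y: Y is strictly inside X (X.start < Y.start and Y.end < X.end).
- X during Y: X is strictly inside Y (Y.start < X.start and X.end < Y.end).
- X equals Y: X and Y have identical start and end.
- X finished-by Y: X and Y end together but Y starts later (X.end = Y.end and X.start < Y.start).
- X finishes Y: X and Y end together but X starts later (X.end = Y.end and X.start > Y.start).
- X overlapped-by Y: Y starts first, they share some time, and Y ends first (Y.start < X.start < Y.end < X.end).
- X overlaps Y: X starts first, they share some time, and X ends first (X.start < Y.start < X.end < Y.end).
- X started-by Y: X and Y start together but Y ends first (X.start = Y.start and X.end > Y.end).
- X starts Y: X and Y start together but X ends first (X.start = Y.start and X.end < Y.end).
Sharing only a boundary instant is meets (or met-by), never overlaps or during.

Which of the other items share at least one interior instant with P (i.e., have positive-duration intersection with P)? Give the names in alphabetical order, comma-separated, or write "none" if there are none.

Target P = [08:10, 12:20].
A [11:35, 19:15] → overlapped-by → yes.
D [15:10, 22:15] → after → no.
E [17:25, 20:20] → after → no.
G [11:45, 16:35] → overlapped-by → yes.
H [08:00, 15:05] → contains → yes.
K [14:50, 20:30] → after → no.
L [14:00, 17:25] → after → no.
N [20:50, 22:45] → after → no.
V [14:45, 16:40] → after → no.
Result: A, G, H.

A, G, H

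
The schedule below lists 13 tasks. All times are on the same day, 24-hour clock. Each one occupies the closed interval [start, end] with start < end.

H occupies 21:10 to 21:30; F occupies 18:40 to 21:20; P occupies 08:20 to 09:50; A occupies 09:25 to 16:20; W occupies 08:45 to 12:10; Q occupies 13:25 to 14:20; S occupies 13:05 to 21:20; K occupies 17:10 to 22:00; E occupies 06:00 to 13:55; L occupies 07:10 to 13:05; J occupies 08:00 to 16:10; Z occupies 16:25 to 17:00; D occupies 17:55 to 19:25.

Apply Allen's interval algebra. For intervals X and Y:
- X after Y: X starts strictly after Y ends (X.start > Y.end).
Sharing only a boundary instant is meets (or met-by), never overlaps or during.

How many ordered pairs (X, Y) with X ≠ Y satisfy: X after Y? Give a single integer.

Checking all 156 ordered pairs for relation 'after'; matching pairs in alphabetical order:
(D, A): D after A ✓
(D, E): D after E ✓
(D, J): D after J ✓
(D, L): D after L ✓
(D, P): D after P ✓
(D, Q): D after Q ✓
(D, W): D after W ✓
(D, Z): D after Z ✓
(F, A): F after A ✓
(F, E): F after E ✓
(F, J): F after J ✓
(F, L): F after L ✓
(F, P): F after P ✓
(F, Q): F after Q ✓
(F, W): F after W ✓
(F, Z): F after Z ✓
(H, A): H after A ✓
(H, D): H after D ✓
(H, E): H after E ✓
(H, J): H after J ✓
(H, L): H after L ✓
(H, P): H after P ✓
(H, Q): H after Q ✓
(H, W): H after W ✓
... plus 21 further pairs not listed.
Count: 45.

45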